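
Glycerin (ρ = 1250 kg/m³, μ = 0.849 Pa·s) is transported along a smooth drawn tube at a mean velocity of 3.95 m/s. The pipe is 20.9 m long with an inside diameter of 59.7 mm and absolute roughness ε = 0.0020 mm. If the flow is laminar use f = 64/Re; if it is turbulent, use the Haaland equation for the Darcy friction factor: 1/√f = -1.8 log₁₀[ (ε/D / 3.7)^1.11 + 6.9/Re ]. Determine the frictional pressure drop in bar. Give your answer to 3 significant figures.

Reynolds number Re = ρVD/μ = 1250 · 3.95 · 0.0597 / 0.849 = 347.2.
Re < 2300 → laminar flow, so f = 64/Re = 64/347.2 = 0.1843 (the turbulent correlation is not needed).
Darcy-Weisbach: ΔP = f(L/D)(ρV²/2) = 0.1843·(20.9/0.0597)·(1250·3.95²/2) = 0.1843·350.1·9752 = 6.293e+05 Pa.
ΔP = 6.293e+05 Pa = 6.29 bar.

ΔP ≈ 6.29 bar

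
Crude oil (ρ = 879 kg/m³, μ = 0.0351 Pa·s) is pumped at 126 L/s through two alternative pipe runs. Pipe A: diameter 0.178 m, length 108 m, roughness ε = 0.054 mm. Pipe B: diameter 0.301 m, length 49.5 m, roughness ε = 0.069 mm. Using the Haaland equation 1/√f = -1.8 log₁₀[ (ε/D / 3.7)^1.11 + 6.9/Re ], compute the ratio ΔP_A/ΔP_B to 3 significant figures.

Pipe A: V = Q/A = 0.126/0.02488 = 5.063 m/s; Re = 2.257e+04; ε/D = 0.000303; Haaland → f = 0.02556; ΔP_A = f(L/D)(ρV²/2) = 1.747e+05 Pa.
Pipe B: V = Q/A = 0.126/0.07116 = 1.771 m/s; Re = 1.335e+04; ε/D = 0.000229; Haaland → f = 0.02888; ΔP_B = f(L/D)(ρV²/2) = 6545 Pa.
ΔP_A/ΔP_B = 1.747e+05/6545 = 26.7.

ΔP_A/ΔP_B ≈ 26.7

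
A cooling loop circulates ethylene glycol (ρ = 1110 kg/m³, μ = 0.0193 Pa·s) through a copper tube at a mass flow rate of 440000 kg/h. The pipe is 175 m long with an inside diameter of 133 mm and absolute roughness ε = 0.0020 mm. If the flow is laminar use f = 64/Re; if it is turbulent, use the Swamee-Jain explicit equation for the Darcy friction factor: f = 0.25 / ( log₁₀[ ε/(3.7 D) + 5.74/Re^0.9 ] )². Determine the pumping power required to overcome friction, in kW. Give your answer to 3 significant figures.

ṁ = 440000 kg/h = 440000/3600 = 122.2 kg/s.
A = πD²/4 = π(0.133)²/4 = 0.01389 m²; mean velocity V = ṁ/(ρA) = 122.2/(1110 · 0.01389) = 7.926 m/s.
Reynolds number Re = ρVD/μ = 1110 · 7.926 · 0.133 / 0.0193 = 6.062e+04.
Re > 4000 → turbulent. Relative roughness ε/D = 2e-06/0.133 = 1.5e-05. Swamee-Jain: f = 0.25/(log₁₀[1.5e-05/3.7 + 5.74/6.062e+04^0.9])² = 0.25/(log₁₀[4.06e-06 + 0.000285])² = 0.25/(-3.539)² = 0.01996.
Darcy-Weisbach: ΔP = f(L/D)(ρV²/2) = 0.01996·(175/0.133)·(1110·7.926²/2) = 0.01996·1316·3.486e+04 = 9.155e+05 Pa.
Q = ṁ/ρ = 122.2/1110 = 0.1101 m³/s.
Pumping power P = QΔP = 0.1101·9.155e+05 = 100800 W = 101 kW.

P ≈ 101 kW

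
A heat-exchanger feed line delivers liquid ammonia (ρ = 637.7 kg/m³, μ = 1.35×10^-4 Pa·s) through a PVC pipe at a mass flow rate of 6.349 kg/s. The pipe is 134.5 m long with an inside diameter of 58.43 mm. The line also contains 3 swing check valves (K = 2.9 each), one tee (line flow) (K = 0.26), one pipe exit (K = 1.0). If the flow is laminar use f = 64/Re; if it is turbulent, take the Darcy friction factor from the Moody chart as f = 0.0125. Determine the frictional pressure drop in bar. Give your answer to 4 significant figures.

A = πD²/4 = π(0.05843)²/4 = 0.002681 m²; mean velocity V = ṁ/(ρA) = 6.349/(637.7 · 0.002681) = 3.713 m/s.
Reynolds number Re = ρVD/μ = 637.7 · 3.713 · 0.05843 / 0.000135 = 1.025e+06.
Re > 4000 → turbulent; use the Moody-chart value f = 0.0125.
Total minor-loss coefficient ΣK = 3·2.9 + 1·0.26 + 1·1 = 9.96.
ΔP = [f·L/D + ΣK]·(ρV²/2) = [0.0125·134.5/0.05843 + 9.96]·(637.7·3.713²/2) = [28.77 + 9.96]·4396 = 1.703e+05 Pa.
ΔP = 1.703e+05 Pa = 1.703 bar.

ΔP ≈ 1.703 bar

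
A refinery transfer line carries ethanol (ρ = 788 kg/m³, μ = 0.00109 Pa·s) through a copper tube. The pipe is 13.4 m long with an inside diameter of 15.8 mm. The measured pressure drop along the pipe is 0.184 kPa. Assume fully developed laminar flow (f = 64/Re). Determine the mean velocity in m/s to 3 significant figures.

For laminar flow, f = 64/Re with Re = ρVD/μ, so Darcy-Weisbach reduces to ΔP = 32μLV/D². Solving for V: V = ΔP·D²/(32μL) = 184·(0.0158)²/(32·0.00109·13.4) = 0.09828 m/s.
Check: Re = ρVD/μ = 788·0.09828·0.0158/0.00109 = 1123 < 2300, so the laminar assumption holds.

V ≈ 0.0983 m/s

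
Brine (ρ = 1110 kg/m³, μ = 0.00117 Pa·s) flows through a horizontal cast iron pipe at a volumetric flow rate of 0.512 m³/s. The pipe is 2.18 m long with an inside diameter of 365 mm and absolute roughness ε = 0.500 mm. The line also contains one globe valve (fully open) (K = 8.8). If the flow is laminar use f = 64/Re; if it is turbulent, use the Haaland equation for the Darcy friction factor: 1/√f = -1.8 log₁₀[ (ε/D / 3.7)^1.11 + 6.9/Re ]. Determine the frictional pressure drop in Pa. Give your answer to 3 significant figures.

Cross-sectional area A = πD²/4 = π(0.365)²/4 = 0.1046 m²; mean velocity V = Q/A = 0.512/0.1046 = 4.893 m/s.
Reynolds number Re = ρVD/μ = 1110 · 4.893 · 0.365 / 0.00117 = 1.694e+06.
Re > 4000 → turbulent. Relative roughness ε/D = 0.0005/0.365 = 0.00137. Haaland: 1/√f = -1.8 log₁₀[(0.00137/3.7)^1.11 + 6.9/1.694e+06] = -1.8 log₁₀[0.000155 + 4.07e-06] = 6.836, so f = 0.0214.
Total minor-loss coefficient ΣK = 1·8.8 = 8.8.
ΔP = [f·L/D + ΣK]·(ρV²/2) = [0.0214·2.18/0.365 + 8.8]·(1110·4.893²/2) = [0.1278 + 8.8]·1.329e+04 = 1.186e+05 Pa.

ΔP ≈ 119000 Pa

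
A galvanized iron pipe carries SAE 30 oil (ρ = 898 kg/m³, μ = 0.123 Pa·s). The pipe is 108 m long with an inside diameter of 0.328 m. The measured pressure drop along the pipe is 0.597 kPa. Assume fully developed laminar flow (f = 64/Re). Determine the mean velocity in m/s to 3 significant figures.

For laminar flow, f = 64/Re with Re = ρVD/μ, so Darcy-Weisbach reduces to ΔP = 32μLV/D². Solving for V: V = ΔP·D²/(32μL) = 597·(0.328)²/(32·0.123·108) = 0.1511 m/s.
Check: Re = ρVD/μ = 898·0.1511·0.328/0.123 = 361.8 < 2300, so the laminar assumption holds.

V ≈ 0.151 m/s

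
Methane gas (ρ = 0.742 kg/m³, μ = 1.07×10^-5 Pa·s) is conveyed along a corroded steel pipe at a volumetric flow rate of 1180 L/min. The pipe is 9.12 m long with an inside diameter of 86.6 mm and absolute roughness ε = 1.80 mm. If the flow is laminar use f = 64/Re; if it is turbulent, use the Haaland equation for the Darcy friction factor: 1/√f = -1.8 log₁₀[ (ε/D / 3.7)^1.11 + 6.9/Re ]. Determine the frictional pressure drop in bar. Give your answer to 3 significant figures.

Q = 1180 L/min = 1180/60000 = 0.01967 m³/s.
Cross-sectional area A = πD²/4 = π(0.0866)²/4 = 0.00589 m²; mean velocity V = Q/A = 0.01967/0.00589 = 3.339 m/s.
Reynolds number Re = ρVD/μ = 0.742 · 3.339 · 0.0866 / 1.07e-05 = 2.005e+04.
Re > 4000 → turbulent. Relative roughness ε/D = 0.0018/0.0866 = 0.0208. Haaland: 1/√f = -1.8 log₁₀[(0.0208/3.7)^1.11 + 6.9/2.005e+04] = -1.8 log₁₀[0.00318 + 0.000344] = 4.416, so f = 0.05128.
Darcy-Weisbach: ΔP = f(L/D)(ρV²/2) = 0.05128·(9.12/0.0866)·(0.742·3.339²/2) = 0.05128·105.3·4.136 = 22.34 Pa.
ΔP = 22.34 Pa = 2.23×10^-4 bar.

ΔP ≈ 2.23×10^-4 bar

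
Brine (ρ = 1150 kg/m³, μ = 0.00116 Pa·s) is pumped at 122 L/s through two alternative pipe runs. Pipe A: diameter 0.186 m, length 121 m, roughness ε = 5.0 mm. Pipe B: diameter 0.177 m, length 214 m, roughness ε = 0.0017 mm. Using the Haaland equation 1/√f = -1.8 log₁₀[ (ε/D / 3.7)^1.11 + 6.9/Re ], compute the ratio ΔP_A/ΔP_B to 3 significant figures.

Pipe A: V = Q/A = 0.122/0.02717 = 4.49 m/s; Re = 8.279e+05; ε/D = 0.0269; Haaland → f = 0.0548; ΔP_A = f(L/D)(ρV²/2) = 4.133e+05 Pa.
Pipe B: V = Q/A = 0.122/0.02461 = 4.958 m/s; Re = 8.7e+05; ε/D = 9.6e-06; Haaland → f = 0.01202; ΔP_B = f(L/D)(ρV²/2) = 2.054e+05 Pa.
ΔP_A/ΔP_B = 4.133e+05/2.054e+05 = 2.01.

ΔP_A/ΔP_B ≈ 2.01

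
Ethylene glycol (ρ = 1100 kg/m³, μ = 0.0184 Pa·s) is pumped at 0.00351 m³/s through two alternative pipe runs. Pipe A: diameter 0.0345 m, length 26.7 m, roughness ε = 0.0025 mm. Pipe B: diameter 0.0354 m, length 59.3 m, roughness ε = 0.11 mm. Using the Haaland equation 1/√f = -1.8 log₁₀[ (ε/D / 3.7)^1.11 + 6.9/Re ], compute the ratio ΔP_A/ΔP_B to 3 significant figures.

Pipe A: V = Q/A = 0.00351/0.0009348 = 3.755 m/s; Re = 7744; ε/D = 7.25e-05; Haaland → f = 0.03324; ΔP_A = f(L/D)(ρV²/2) = 1.995e+05 Pa.
Pipe B: V = Q/A = 0.00351/0.0009842 = 3.566 m/s; Re = 7547; ε/D = 0.00311; Haaland → f = 0.03705; ΔP_B = f(L/D)(ρV²/2) = 4.341e+05 Pa.
ΔP_A/ΔP_B = 1.995e+05/4.341e+05 = 0.459.

ΔP_A/ΔP_B ≈ 0.459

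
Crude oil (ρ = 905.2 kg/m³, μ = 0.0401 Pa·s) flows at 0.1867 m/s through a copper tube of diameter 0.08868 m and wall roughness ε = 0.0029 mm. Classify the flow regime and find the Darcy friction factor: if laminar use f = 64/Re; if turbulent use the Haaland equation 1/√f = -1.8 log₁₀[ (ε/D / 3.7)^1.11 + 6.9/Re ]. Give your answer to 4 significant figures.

Re = ρVD/μ = 905.2·0.1867·0.08868/0.0401 = 373.7.
Re < 2300 → laminar, so f = 64/Re = 0.1712 (roughness is irrelevant in laminar flow).

f ≈ 0.1712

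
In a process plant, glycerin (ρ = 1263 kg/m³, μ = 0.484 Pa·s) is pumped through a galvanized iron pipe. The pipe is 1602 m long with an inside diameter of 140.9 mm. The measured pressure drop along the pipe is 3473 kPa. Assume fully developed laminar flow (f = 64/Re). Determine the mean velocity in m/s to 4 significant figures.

V ≈ 2.779 m/s

For laminar flow, f = 64/Re with Re = ρVD/μ, so Darcy-Weisbach reduces to ΔP = 32μLV/D². Solving for V: V = ΔP·D²/(32μL) = 3.473e+06·(0.1409)²/(32·0.484·1602) = 2.779 m/s.
Check: Re = ρVD/μ = 1263·2.779·0.1409/0.484 = 1022 < 2300, so the laminar assumption holds.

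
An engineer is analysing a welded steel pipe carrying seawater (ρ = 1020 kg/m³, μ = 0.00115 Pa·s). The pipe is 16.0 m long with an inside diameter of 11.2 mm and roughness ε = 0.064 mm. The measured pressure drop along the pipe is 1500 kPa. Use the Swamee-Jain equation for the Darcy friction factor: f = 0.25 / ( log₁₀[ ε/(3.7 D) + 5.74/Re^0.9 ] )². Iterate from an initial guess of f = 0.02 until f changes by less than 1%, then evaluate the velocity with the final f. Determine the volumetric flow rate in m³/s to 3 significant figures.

Q ≈ 7.78×10^-4 m³/s

Rearranging Darcy-Weisbach: V = √(2·ΔP·D/(f·L·ρ)). With ε/D = 6.4e-05/0.0112 = 0.00571, iterate starting from f = 0.02:
  f = 0.02 → V = √(2·1.5e+06·0.0112/(0.02·16·1020)) = 10.15 m/s; Re = ρVD/μ = 1.008e+05; f → 0.03274
  f = 0.03274 → V = 7.93 m/s; Re = 7.877e+04; f → 0.03301
Converged (Δf/f < 1%). With the final f = 0.03301: V = √(2·1.5e+06·0.0112/(0.03301·16·1020)) = 7.898 m/s.
Q = V·A = 7.898·(π/4·0.0112²) = 0.0007781 m³/s = 7.78×10^-4 m³/s.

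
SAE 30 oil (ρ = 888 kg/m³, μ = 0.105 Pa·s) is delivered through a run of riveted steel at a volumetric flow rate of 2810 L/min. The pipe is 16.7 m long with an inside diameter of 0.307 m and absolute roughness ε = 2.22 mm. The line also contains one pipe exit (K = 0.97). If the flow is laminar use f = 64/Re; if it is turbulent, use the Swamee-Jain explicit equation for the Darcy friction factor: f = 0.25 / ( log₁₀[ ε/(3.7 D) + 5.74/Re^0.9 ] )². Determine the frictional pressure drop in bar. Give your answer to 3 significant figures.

Q = 2810 L/min = 2810/60000 = 0.04683 m³/s.
Cross-sectional area A = πD²/4 = π(0.307)²/4 = 0.07402 m²; mean velocity V = Q/A = 0.04683/0.07402 = 0.6327 m/s.
Reynolds number Re = ρVD/μ = 888 · 0.6327 · 0.307 / 0.105 = 1643.
Re < 2300 → laminar flow, so f = 64/Re = 64/1643 = 0.03896 (the turbulent correlation is not needed).
Total minor-loss coefficient ΣK = 1·0.97 = 0.97.
ΔP = [f·L/D + ΣK]·(ρV²/2) = [0.03896·16.7/0.307 + 0.97]·(888·0.6327²/2) = [2.119 + 0.97]·177.7 = 549.1 Pa.
ΔP = 549.1 Pa = 0.00549 bar.

ΔP ≈ 0.00549 bar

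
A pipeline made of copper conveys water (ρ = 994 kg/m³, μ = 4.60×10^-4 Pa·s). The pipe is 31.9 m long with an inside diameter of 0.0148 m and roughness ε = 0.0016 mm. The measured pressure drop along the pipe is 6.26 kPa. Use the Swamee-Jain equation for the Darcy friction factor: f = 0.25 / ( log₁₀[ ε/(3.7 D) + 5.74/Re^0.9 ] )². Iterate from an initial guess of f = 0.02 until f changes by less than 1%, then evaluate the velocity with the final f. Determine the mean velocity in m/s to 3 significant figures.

Rearranging Darcy-Weisbach: V = √(2·ΔP·D/(f·L·ρ)). With ε/D = 1.6e-06/0.0148 = 0.000108, iterate starting from f = 0.02:
  f = 0.02 → V = √(2·6260·0.0148/(0.02·31.9·994)) = 0.5405 m/s; Re = ρVD/μ = 1.729e+04; f → 0.02704
  f = 0.02704 → V = 0.4649 m/s; Re = 1.487e+04; f → 0.02808
  f = 0.02808 → V = 0.4562 m/s; Re = 1.459e+04; f → 0.02822
Converged (Δf/f < 1%). With the final f = 0.02822: V = √(2·6260·0.0148/(0.02822·31.9·994)) = 0.4551 m/s.

V ≈ 0.455 m/s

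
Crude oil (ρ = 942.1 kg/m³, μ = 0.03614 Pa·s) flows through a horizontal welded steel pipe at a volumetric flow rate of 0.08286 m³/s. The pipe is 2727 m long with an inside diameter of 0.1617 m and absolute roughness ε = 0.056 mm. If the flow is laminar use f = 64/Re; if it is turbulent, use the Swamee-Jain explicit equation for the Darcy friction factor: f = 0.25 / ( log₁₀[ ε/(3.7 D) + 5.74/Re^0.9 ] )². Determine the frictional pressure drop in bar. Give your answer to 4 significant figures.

ΔP ≈ 35.80 bar

Cross-sectional area A = πD²/4 = π(0.1617)²/4 = 0.02054 m²; mean velocity V = Q/A = 0.08286/0.02054 = 4.035 m/s.
Reynolds number Re = ρVD/μ = 942.1 · 4.035 · 0.1617 / 0.0361 = 1.701e+04.
Re > 4000 → turbulent. Relative roughness ε/D = 5.6e-05/0.1617 = 0.000346. Swamee-Jain: f = 0.25/(log₁₀[0.000346/3.7 + 5.74/1.701e+04^0.9])² = 0.25/(log₁₀[9.36e-05 + 0.000894])² = 0.25/(-3.005)² = 0.02768.
Darcy-Weisbach: ΔP = f(L/D)(ρV²/2) = 0.02768·(2727/0.1617)·(942.1·4.035²/2) = 0.02768·1.686e+04·7669 = 3.58e+06 Pa.
ΔP = 3.58e+06 Pa = 35.80 bar.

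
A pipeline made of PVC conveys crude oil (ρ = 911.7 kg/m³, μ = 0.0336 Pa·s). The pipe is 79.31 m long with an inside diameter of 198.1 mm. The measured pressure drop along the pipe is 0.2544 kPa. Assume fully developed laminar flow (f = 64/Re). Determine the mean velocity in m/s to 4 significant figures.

For laminar flow, f = 64/Re with Re = ρVD/μ, so Darcy-Weisbach reduces to ΔP = 32μLV/D². Solving for V: V = ΔP·D²/(32μL) = 254.4·(0.1981)²/(32·0.0336·79.31) = 0.1171 m/s.
Check: Re = ρVD/μ = 911.7·0.1171·0.1981/0.0336 = 629.3 < 2300, so the laminar assumption holds.

V ≈ 0.1171 m/s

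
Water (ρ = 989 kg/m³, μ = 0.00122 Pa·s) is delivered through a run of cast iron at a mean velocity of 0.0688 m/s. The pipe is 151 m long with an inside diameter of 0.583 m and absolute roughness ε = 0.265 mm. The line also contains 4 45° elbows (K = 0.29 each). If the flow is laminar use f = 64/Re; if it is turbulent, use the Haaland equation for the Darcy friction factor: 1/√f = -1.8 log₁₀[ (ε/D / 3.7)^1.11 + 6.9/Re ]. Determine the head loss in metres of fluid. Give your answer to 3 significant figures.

h_f ≈ 0.00178 m

Reynolds number Re = ρVD/μ = 989 · 0.0688 · 0.583 / 0.00122 = 3.252e+04.
Re > 4000 → turbulent. Relative roughness ε/D = 0.000265/0.583 = 0.000455. Haaland: 1/√f = -1.8 log₁₀[(0.000455/3.7)^1.11 + 6.9/3.252e+04] = -1.8 log₁₀[4.56e-05 + 0.000212] = 6.46, so f = 0.02397.
Total minor-loss coefficient ΣK = 4·0.29 = 1.16.
ΔP = [f·L/D + ΣK]·(ρV²/2) = [0.02397·151/0.583 + 1.16]·(989·0.0688²/2) = [6.207 + 1.16]·2.341 = 17.24 Pa.
Head loss h_f = ΔP/(ρg) = 17.24/(989·9.81) = 0.00178 m.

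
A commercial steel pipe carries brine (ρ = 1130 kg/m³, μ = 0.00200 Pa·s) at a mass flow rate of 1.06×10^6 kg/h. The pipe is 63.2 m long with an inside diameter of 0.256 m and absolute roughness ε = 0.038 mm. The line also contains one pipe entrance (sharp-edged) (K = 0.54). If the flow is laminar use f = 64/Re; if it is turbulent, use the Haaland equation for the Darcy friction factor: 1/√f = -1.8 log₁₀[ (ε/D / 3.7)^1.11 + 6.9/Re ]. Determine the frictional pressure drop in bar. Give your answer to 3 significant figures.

ΔP ≈ 0.589 bar

ṁ = 1.06×10^6 kg/h = 1.06×10^6/3600 = 294.4 kg/s.
A = πD²/4 = π(0.256)²/4 = 0.05147 m²; mean velocity V = ṁ/(ρA) = 294.4/(1130 · 0.05147) = 5.062 m/s.
Reynolds number Re = ρVD/μ = 1130 · 5.062 · 0.256 / 0.002 = 7.322e+05.
Re > 4000 → turbulent. Relative roughness ε/D = 3.8e-05/0.256 = 0.000148. Haaland: 1/√f = -1.8 log₁₀[(0.000148/3.7)^1.11 + 6.9/7.322e+05] = -1.8 log₁₀[1.32e-05 + 9.42e-06] = 8.363, so f = 0.0143.
Total minor-loss coefficient ΣK = 1·0.54 = 0.54.
ΔP = [f·L/D + ΣK]·(ρV²/2) = [0.0143·63.2/0.256 + 0.54]·(1130·5.062²/2) = [3.53 + 0.54]·1.448e+04 = 5.893e+04 Pa.
ΔP = 5.893e+04 Pa = 0.589 bar.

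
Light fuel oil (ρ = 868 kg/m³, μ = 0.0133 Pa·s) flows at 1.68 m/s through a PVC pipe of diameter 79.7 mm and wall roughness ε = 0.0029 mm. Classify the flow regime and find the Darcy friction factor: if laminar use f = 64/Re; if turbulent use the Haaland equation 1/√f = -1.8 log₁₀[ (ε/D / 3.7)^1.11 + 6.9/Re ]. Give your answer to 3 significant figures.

Re = ρVD/μ = 868·1.68·0.0797/0.0133 = 8738.
Re > 4000 → turbulent. ε/D = 2.9e-06/0.0797 = 3.64e-05; Haaland: 1/√f = -1.8 log₁₀[2.77e-06 + 0.00079] = 5.582, so f = 0.03209.

f ≈ 0.0321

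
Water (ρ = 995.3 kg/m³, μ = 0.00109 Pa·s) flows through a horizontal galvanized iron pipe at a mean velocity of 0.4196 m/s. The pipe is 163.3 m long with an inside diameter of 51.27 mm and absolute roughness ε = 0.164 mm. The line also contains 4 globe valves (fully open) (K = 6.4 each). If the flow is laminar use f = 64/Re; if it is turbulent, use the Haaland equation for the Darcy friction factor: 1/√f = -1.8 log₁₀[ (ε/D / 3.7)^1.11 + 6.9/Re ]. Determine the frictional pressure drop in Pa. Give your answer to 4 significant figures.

Reynolds number Re = ρVD/μ = 995.3 · 0.4196 · 0.05127 / 0.00109 = 1.964e+04.
Re > 4000 → turbulent. Relative roughness ε/D = 0.000164/0.05127 = 0.0032. Haaland: 1/√f = -1.8 log₁₀[(0.0032/3.7)^1.11 + 6.9/1.964e+04] = -1.8 log₁₀[0.000398 + 0.000351] = 5.626, so f = 0.0316.
Total minor-loss coefficient ΣK = 4·6.4 = 25.6.
ΔP = [f·L/D + ΣK]·(ρV²/2) = [0.0316·163.3/0.05127 + 25.6]·(995.3·0.4196²/2) = [100.6 + 25.6]·87.62 = 1.106e+04 Pa.

ΔP ≈ 11060 Pa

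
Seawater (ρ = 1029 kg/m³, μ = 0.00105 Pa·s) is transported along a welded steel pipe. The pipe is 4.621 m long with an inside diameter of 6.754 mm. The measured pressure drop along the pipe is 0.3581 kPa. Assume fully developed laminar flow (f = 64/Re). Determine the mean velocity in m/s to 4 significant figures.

V ≈ 0.1052 m/s

For laminar flow, f = 64/Re with Re = ρVD/μ, so Darcy-Weisbach reduces to ΔP = 32μLV/D². Solving for V: V = ΔP·D²/(32μL) = 358.1·(0.006754)²/(32·0.00105·4.621) = 0.1052 m/s.
Check: Re = ρVD/μ = 1029·0.1052·0.006754/0.00105 = 696.4 < 2300, so the laminar assumption holds.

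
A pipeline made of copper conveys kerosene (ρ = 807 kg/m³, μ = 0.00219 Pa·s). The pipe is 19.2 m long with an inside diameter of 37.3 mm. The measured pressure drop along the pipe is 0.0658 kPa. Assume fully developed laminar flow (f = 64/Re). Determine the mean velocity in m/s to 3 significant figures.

V ≈ 0.0680 m/s

For laminar flow, f = 64/Re with Re = ρVD/μ, so Darcy-Weisbach reduces to ΔP = 32μLV/D². Solving for V: V = ΔP·D²/(32μL) = 65.8·(0.0373)²/(32·0.00219·19.2) = 0.06804 m/s.
Check: Re = ρVD/μ = 807·0.06804·0.0373/0.00219 = 935.2 < 2300, so the laminar assumption holds.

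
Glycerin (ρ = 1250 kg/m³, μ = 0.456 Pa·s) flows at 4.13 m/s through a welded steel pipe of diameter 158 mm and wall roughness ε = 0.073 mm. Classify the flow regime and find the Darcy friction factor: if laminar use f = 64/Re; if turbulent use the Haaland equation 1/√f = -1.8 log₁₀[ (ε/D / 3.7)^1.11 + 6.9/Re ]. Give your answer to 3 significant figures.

f ≈ 0.0358

Re = ρVD/μ = 1250·4.13·0.158/0.456 = 1789.
Re < 2300 → laminar, so f = 64/Re = 0.03578 (roughness is irrelevant in laminar flow).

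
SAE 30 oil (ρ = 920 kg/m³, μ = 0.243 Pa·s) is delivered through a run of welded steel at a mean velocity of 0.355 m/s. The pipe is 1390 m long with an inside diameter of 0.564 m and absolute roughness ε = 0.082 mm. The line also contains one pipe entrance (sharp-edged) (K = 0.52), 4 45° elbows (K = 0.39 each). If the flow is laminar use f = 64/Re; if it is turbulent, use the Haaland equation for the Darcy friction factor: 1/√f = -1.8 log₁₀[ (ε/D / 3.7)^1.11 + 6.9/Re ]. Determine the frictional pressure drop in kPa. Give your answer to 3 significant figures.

Reynolds number Re = ρVD/μ = 920 · 0.355 · 0.564 / 0.243 = 758.
Re < 2300 → laminar flow, so f = 64/Re = 64/758 = 0.08443 (the turbulent correlation is not needed).
Total minor-loss coefficient ΣK = 1·0.52 + 4·0.39 = 2.08.
ΔP = [f·L/D + ΣK]·(ρV²/2) = [0.08443·1390/0.564 + 2.08]·(920·0.355²/2) = [208.1 + 2.08]·57.97 = 1.218e+04 Pa.
ΔP = 1.218e+04 Pa = 12.2 kPa.

ΔP ≈ 12.2 kPa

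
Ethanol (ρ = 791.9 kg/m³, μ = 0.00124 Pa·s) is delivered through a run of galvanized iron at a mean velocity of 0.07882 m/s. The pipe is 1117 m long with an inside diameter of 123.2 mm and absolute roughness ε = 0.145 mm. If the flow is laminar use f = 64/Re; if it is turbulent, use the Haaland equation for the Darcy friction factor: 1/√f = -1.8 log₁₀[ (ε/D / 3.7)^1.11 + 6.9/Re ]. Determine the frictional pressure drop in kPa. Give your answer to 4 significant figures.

Reynolds number Re = ρVD/μ = 791.9 · 0.07882 · 0.1232 / 0.00124 = 6201.
Re > 4000 → turbulent. Relative roughness ε/D = 0.000145/0.1232 = 0.00118. Haaland: 1/√f = -1.8 log₁₀[(0.00118/3.7)^1.11 + 6.9/6201] = -1.8 log₁₀[0.000131 + 0.00111] = 5.229, so f = 0.03657.
Darcy-Weisbach: ΔP = f(L/D)(ρV²/2) = 0.03657·(1117/0.1232)·(791.9·0.07882²/2) = 0.03657·9067·2.46 = 815.5 Pa.
ΔP = 815.5 Pa = 0.8155 kPa.

ΔP ≈ 0.8155 kPa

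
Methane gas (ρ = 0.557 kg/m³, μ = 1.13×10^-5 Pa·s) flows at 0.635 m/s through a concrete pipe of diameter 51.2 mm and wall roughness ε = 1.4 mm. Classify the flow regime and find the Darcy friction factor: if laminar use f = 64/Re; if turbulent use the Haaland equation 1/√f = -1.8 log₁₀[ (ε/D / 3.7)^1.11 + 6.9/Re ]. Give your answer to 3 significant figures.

Re = ρVD/μ = 0.557·0.635·0.0512/1.13e-05 = 1603.
Re < 2300 → laminar, so f = 64/Re = 0.03994 (roughness is irrelevant in laminar flow).

f ≈ 0.0399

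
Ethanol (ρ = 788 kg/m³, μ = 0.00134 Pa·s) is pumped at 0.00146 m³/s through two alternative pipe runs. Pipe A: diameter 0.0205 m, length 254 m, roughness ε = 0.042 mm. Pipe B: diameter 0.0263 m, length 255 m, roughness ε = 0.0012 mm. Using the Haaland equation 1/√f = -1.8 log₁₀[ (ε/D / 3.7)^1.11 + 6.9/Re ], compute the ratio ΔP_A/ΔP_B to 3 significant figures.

Pipe A: V = Q/A = 0.00146/0.0003301 = 4.423 m/s; Re = 5.332e+04; ε/D = 0.00205; Haaland → f = 0.02624; ΔP_A = f(L/D)(ρV²/2) = 2.507e+06 Pa.
Pipe B: V = Q/A = 0.00146/0.0005433 = 2.688 m/s; Re = 4.157e+04; ε/D = 4.56e-05; Haaland → f = 0.02171; ΔP_B = f(L/D)(ρV²/2) = 5.99e+05 Pa.
ΔP_A/ΔP_B = 2.507e+06/5.99e+05 = 4.19.

ΔP_A/ΔP_B ≈ 4.19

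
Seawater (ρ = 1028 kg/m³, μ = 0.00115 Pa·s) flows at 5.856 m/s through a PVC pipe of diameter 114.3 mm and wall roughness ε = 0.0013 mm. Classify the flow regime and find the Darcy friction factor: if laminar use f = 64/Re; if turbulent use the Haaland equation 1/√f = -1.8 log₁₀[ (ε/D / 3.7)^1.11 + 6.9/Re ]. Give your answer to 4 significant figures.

Re = ρVD/μ = 1028·5.856·0.1143/0.00115 = 5.983e+05.
Re > 4000 → turbulent. ε/D = 1.3e-06/0.1143 = 1.14e-05; Haaland: 1/√f = -1.8 log₁₀[7.61e-07 + 1.15e-05] = 8.839, so f = 0.0128.

f ≈ 0.01280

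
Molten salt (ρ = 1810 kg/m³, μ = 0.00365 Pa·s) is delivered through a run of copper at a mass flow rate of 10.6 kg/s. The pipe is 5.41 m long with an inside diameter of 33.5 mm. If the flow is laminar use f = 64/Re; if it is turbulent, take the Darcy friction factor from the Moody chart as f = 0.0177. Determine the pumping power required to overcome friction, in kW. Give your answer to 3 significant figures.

P ≈ 0.669 kW

A = πD²/4 = π(0.0335)²/4 = 0.0008814 m²; mean velocity V = ṁ/(ρA) = 10.6/(1810 · 0.0008814) = 6.644 m/s.
Reynolds number Re = ρVD/μ = 1810 · 6.644 · 0.0335 / 0.00365 = 1.104e+05.
Re > 4000 → turbulent; use the Moody-chart value f = 0.0177.
Darcy-Weisbach: ΔP = f(L/D)(ρV²/2) = 0.0177·(5.41/0.0335)·(1810·6.644²/2) = 0.0177·161.5·3.995e+04 = 1.142e+05 Pa.
Q = ṁ/ρ = 10.6/1810 = 0.005856 m³/s.
Pumping power P = QΔP = 0.005856·1.142e+05 = 668.8 W = 0.669 kW.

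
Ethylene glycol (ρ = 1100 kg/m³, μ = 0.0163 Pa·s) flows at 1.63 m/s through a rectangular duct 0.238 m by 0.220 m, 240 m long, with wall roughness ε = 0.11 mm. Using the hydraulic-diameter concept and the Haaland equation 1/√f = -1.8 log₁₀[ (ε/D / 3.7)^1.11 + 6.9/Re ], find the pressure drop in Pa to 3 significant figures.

ΔP ≈ 38800 Pa

Hydraulic diameter D_h = 4A/P = 4·(0.238·0.22)/(2·(0.238+0.22)) = 0.2094/0.916 = 0.2286 m.
Re = ρVD_h/μ = 1100·1.63·0.2286/0.0163 = 2.515e+04.
ε/D_h = 0.00011/0.2286 = 0.000481; Haaland gives 1/√f = -1.8 log₁₀[4.86e-05+0.000274] = 6.284, so f = 0.02533.
ΔP = f(L/D_h)(ρV²/2) = 0.02533·240/0.2286·1461 = 3.885e+04 Pa.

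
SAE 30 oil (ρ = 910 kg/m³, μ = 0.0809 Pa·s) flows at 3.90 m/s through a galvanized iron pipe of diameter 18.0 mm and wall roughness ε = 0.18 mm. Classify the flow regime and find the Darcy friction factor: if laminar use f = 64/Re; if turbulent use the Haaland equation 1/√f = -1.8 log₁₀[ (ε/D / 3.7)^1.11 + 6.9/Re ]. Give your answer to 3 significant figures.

Re = ρVD/μ = 910·3.9·0.018/0.0809 = 789.6.
Re < 2300 → laminar, so f = 64/Re = 0.08105 (roughness is irrelevant in laminar flow).

f ≈ 0.0810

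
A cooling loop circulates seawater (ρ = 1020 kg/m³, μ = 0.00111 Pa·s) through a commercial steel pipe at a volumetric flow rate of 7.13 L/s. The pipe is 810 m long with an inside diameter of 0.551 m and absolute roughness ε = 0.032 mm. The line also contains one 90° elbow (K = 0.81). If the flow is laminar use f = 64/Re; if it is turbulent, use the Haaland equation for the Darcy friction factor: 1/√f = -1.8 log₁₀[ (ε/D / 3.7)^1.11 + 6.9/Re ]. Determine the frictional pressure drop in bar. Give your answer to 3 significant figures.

ΔP ≈ 1.90×10^-4 bar

Q = 7.13 L/s = 7.13/1000 = 0.00713 m³/s.
Cross-sectional area A = πD²/4 = π(0.551)²/4 = 0.2384 m²; mean velocity V = Q/A = 0.00713/0.2384 = 0.0299 m/s.
Reynolds number Re = ρVD/μ = 1020 · 0.0299 · 0.551 / 0.00111 = 1.514e+04.
Re > 4000 → turbulent. Relative roughness ε/D = 3.2e-05/0.551 = 5.81e-05. Haaland: 1/√f = -1.8 log₁₀[(5.81e-05/3.7)^1.11 + 6.9/1.514e+04] = -1.8 log₁₀[4.65e-06 + 0.000456] = 6.006, so f = 0.02772.
Total minor-loss coefficient ΣK = 1·0.81 = 0.81.
ΔP = [f·L/D + ΣK]·(ρV²/2) = [0.02772·810/0.551 + 0.81]·(1020·0.0299²/2) = [40.75 + 0.81]·0.456 = 18.95 Pa.
ΔP = 18.95 Pa = 1.90×10^-4 bar.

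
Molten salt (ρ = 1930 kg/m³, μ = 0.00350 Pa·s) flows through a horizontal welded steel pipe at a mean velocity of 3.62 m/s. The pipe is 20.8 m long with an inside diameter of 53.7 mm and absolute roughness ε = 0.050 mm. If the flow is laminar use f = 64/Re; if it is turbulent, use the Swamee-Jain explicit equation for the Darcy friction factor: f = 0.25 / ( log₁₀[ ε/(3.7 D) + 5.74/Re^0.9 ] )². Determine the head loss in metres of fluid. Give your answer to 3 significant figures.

Reynolds number Re = ρVD/μ = 1930 · 3.62 · 0.0537 / 0.0035 = 1.072e+05.
Re > 4000 → turbulent. Relative roughness ε/D = 5e-05/0.0537 = 0.000931. Swamee-Jain: f = 0.25/(log₁₀[0.000931/3.7 + 5.74/1.072e+05^0.9])² = 0.25/(log₁₀[0.000252 + 0.000171])² = 0.25/(-3.375)² = 0.02195.
Darcy-Weisbach: ΔP = f(L/D)(ρV²/2) = 0.02195·(20.8/0.0537)·(1930·3.62²/2) = 0.02195·387.3·1.265e+04 = 1.075e+05 Pa.
Head loss h_f = ΔP/(ρg) = 1.075e+05/(1930·9.81) = 5.68 m.

h_f ≈ 5.68 m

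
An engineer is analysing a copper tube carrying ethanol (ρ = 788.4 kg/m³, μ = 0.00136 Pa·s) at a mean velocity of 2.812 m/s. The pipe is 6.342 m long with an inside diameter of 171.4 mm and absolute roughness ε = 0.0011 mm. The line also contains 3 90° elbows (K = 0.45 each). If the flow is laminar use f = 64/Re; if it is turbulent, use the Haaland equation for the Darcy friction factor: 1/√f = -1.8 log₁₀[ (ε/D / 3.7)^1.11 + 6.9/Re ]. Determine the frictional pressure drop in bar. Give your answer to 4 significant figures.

ΔP ≈ 0.05890 bar

Reynolds number Re = ρVD/μ = 788.4 · 2.812 · 0.1714 / 0.00136 = 2.794e+05.
Re > 4000 → turbulent. Relative roughness ε/D = 1.1e-06/0.1714 = 6.42e-06. Haaland: 1/√f = -1.8 log₁₀[(6.42e-06/3.7)^1.11 + 6.9/2.794e+05] = -1.8 log₁₀[4.03e-07 + 2.47e-05] = 8.281, so f = 0.01458.
Total minor-loss coefficient ΣK = 3·0.45 = 1.35.
ΔP = [f·L/D + ΣK]·(ρV²/2) = [0.01458·6.342/0.1714 + 1.35]·(788.4·2.812²/2) = [0.5396 + 1.35]·3117 = 5890 Pa.
ΔP = 5890 Pa = 0.05890 bar.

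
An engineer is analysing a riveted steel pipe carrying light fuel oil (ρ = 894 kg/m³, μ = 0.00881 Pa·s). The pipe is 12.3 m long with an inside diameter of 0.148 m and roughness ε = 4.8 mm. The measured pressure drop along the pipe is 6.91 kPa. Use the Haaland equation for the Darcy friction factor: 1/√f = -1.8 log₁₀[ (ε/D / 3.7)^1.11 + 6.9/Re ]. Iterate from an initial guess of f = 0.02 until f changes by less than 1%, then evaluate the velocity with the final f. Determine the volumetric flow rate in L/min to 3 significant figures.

Q ≈ 1810 L/min

Rearranging Darcy-Weisbach: V = √(2·ΔP·D/(f·L·ρ)). With ε/D = 0.0048/0.148 = 0.0324, iterate starting from f = 0.02:
  f = 0.02 → V = √(2·6910·0.148/(0.02·12.3·894)) = 3.05 m/s; Re = ρVD/μ = 4.58e+04; f → 0.05984
  f = 0.05984 → V = 1.763 m/s; Re = 2.648e+04; f → 0.0603
Converged (Δf/f < 1%). With the final f = 0.0603: V = √(2·6910·0.148/(0.0603·12.3·894)) = 1.756 m/s.
Q = V·A = 1.756·(π/4·0.148²) = 0.03021 m³/s = 1810 L/min.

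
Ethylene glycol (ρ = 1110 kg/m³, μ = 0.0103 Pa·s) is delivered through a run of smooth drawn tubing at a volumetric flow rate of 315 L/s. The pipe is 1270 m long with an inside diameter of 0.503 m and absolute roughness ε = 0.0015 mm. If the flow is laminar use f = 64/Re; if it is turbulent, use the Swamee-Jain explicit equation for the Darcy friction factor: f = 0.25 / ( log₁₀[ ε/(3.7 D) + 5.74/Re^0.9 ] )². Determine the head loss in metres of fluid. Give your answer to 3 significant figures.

h_f ≈ 5.97 m

Q = 315 L/s = 315/1000 = 0.315 m³/s.
Cross-sectional area A = πD²/4 = π(0.503)²/4 = 0.1987 m²; mean velocity V = Q/A = 0.315/0.1987 = 1.585 m/s.
Reynolds number Re = ρVD/μ = 1110 · 1.585 · 0.503 / 0.0103 = 8.593e+04.
Re > 4000 → turbulent. Relative roughness ε/D = 1.5e-06/0.503 = 2.98e-06. Swamee-Jain: f = 0.25/(log₁₀[2.98e-06/3.7 + 5.74/8.593e+04^0.9])² = 0.25/(log₁₀[8.06e-07 + 0.000208])² = 0.25/(-3.68)² = 0.01846.
Darcy-Weisbach: ΔP = f(L/D)(ρV²/2) = 0.01846·(1270/0.503)·(1110·1.585²/2) = 0.01846·2525·1395 = 6.5e+04 Pa.
Head loss h_f = ΔP/(ρg) = 6.5e+04/(1110·9.81) = 5.97 m.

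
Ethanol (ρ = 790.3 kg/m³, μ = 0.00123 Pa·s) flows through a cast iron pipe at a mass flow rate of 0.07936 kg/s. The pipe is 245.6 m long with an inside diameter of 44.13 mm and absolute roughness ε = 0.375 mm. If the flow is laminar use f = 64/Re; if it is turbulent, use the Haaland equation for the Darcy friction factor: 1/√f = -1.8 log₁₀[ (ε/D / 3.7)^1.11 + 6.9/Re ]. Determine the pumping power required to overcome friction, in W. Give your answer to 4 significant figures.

A = πD²/4 = π(0.04413)²/4 = 0.00153 m²; mean velocity V = ṁ/(ρA) = 0.07936/(790.3 · 0.00153) = 0.06565 m/s.
Reynolds number Re = ρVD/μ = 790.3 · 0.06565 · 0.04413 / 0.00123 = 1862.
Re < 2300 → laminar flow, so f = 64/Re = 64/1862 = 0.03438 (the turbulent correlation is not needed).
Darcy-Weisbach: ΔP = f(L/D)(ρV²/2) = 0.03438·(245.6/0.04413)·(790.3·0.06565²/2) = 0.03438·5565·1.703 = 325.9 Pa.
Q = ṁ/ρ = 0.07936/790.3 = 0.0001004 m³/s.
Pumping power P = QΔP = 0.0001004·325.9 = 0.032725 W = 0.03272 W.

P ≈ 0.03272 W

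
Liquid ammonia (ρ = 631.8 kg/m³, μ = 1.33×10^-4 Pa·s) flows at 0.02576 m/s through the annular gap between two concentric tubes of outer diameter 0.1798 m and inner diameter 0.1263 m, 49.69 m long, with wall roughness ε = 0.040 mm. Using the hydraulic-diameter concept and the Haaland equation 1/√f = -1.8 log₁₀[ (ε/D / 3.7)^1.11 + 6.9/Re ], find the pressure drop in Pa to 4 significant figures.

ΔP ≈ 6.925 Pa

Hydraulic diameter D_h = 4A/P = D_o - D_i = 0.1798 - 0.1263 = 0.0535 m.
Re = ρVD_h/μ = 631.8·0.02576·0.0535/0.000133 = 6547.
ε/D_h = 4e-05/0.0535 = 0.000748; Haaland gives 1/√f = -1.8 log₁₀[7.93e-05+0.00105] = 5.302, so f = 0.03557.
ΔP = f(L/D_h)(ρV²/2) = 0.03557·49.69/0.0535·0.2096 = 6.925 Pa.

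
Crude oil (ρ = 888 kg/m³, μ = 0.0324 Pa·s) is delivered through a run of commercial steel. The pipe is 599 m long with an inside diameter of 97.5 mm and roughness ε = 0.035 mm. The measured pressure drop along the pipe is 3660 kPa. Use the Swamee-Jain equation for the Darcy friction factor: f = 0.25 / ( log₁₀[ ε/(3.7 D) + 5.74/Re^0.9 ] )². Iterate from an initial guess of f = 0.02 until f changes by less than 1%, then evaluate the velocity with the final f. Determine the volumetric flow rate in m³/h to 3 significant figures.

Q ≈ 189 m³/h

Rearranging Darcy-Weisbach: V = √(2·ΔP·D/(f·L·ρ)). With ε/D = 3.5e-05/0.0975 = 0.000359, iterate starting from f = 0.02:
  f = 0.02 → V = √(2·3.66e+06·0.0975/(0.02·599·888)) = 8.191 m/s; Re = ρVD/μ = 2.189e+04; f → 0.02615
  f = 0.02615 → V = 7.163 m/s; Re = 1.914e+04; f → 0.02696
  f = 0.02696 → V = 7.055 m/s; Re = 1.885e+04; f → 0.02705
Converged (Δf/f < 1%). With the final f = 0.02705: V = √(2·3.66e+06·0.0975/(0.02705·599·888)) = 7.043 m/s.
Q = V·A = 7.043·(π/4·0.0975²) = 0.05258 m³/s = 189 m³/h.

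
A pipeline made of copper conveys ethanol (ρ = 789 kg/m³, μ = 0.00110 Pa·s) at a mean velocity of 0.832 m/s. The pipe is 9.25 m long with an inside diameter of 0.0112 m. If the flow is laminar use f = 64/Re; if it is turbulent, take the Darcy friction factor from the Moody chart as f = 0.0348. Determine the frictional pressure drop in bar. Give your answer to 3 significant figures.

ΔP ≈ 0.0785 bar

Reynolds number Re = ρVD/μ = 789 · 0.832 · 0.0112 / 0.0011 = 6684.
Re > 4000 → turbulent; use the Moody-chart value f = 0.0348.
Darcy-Weisbach: ΔP = f(L/D)(ρV²/2) = 0.0348·(9.25/0.0112)·(789·0.832²/2) = 0.0348·825.9·273.1 = 7849 Pa.
ΔP = 7849 Pa = 0.0785 bar.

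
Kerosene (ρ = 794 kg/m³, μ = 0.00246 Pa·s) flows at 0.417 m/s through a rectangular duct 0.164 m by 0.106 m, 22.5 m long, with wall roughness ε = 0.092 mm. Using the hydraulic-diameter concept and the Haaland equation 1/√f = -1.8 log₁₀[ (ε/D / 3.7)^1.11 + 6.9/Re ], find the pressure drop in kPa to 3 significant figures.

Hydraulic diameter D_h = 4A/P = 4·(0.164·0.106)/(2·(0.164+0.106)) = 0.06954/0.54 = 0.1288 m.
Re = ρVD_h/μ = 794·0.417·0.1288/0.00246 = 1.733e+04.
ε/D_h = 9.2e-05/0.1288 = 0.000714; Haaland gives 1/√f = -1.8 log₁₀[7.54e-05+0.000398] = 5.984, so f = 0.02792.
ΔP = f(L/D_h)(ρV²/2) = 0.02792·22.5/0.1288·69.03 = 336.8 Pa.
ΔP = 0.337 kPa.

ΔP ≈ 0.337 kPa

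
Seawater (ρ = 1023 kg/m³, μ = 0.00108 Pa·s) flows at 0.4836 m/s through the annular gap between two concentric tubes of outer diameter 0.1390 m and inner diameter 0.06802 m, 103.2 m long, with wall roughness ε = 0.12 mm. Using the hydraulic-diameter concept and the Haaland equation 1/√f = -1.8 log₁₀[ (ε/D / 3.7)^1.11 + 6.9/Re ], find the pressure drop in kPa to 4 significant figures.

Hydraulic diameter D_h = 4A/P = D_o - D_i = 0.139 - 0.06802 = 0.07098 m.
Re = ρVD_h/μ = 1023·0.4836·0.07098/0.00108 = 3.251e+04.
ε/D_h = 0.00012/0.07098 = 0.00169; Haaland gives 1/√f = -1.8 log₁₀[0.000196+0.000212] = 6.1, so f = 0.02687.
ΔP = f(L/D_h)(ρV²/2) = 0.02687·103.2/0.07098·119.6 = 4674 Pa.
ΔP = 4.674 kPa.

ΔP ≈ 4.674 kPa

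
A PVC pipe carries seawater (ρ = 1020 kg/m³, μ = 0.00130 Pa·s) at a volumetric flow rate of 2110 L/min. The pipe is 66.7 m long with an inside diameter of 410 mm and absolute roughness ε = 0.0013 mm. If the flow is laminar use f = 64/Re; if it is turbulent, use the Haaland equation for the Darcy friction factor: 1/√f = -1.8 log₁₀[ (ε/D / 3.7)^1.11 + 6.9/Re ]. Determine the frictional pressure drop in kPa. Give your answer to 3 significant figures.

Q = 2110 L/min = 2110/60000 = 0.03517 m³/s.
Cross-sectional area A = πD²/4 = π(0.41)²/4 = 0.132 m²; mean velocity V = Q/A = 0.03517/0.132 = 0.2664 m/s.
Reynolds number Re = ρVD/μ = 1020 · 0.2664 · 0.41 / 0.0013 = 8.569e+04.
Re > 4000 → turbulent. Relative roughness ε/D = 1.3e-06/0.41 = 3.17e-06. Haaland: 1/√f = -1.8 log₁₀[(3.17e-06/3.7)^1.11 + 6.9/8.569e+04] = -1.8 log₁₀[1.84e-07 + 8.05e-05] = 7.368, so f = 0.01842.
Darcy-Weisbach: ΔP = f(L/D)(ρV²/2) = 0.01842·(66.7/0.41)·(1020·0.2664²/2) = 0.01842·162.7·36.18 = 108.4 Pa.
ΔP = 108.4 Pa = 0.108 kPa.

ΔP ≈ 0.108 kPa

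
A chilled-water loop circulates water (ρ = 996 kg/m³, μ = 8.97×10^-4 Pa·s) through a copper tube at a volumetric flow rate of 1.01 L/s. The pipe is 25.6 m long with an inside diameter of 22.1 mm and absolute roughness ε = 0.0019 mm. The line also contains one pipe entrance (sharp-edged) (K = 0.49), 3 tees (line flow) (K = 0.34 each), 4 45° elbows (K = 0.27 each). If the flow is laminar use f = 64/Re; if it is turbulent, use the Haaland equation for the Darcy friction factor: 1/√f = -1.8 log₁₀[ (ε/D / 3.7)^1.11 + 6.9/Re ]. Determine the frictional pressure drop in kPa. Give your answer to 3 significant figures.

Q = 1.01 L/s = 1.01/1000 = 0.00101 m³/s.
Cross-sectional area A = πD²/4 = π(0.0221)²/4 = 0.0003836 m²; mean velocity V = Q/A = 0.00101/0.0003836 = 2.633 m/s.
Reynolds number Re = ρVD/μ = 996 · 2.633 · 0.0221 / 0.000897 = 6.461e+04.
Re > 4000 → turbulent. Relative roughness ε/D = 1.9e-06/0.0221 = 8.6e-05. Haaland: 1/√f = -1.8 log₁₀[(8.6e-05/3.7)^1.11 + 6.9/6.461e+04] = -1.8 log₁₀[7.19e-06 + 0.000107] = 7.098, so f = 0.01985.
Total minor-loss coefficient ΣK = 1·0.49 + 3·0.34 + 4·0.27 = 2.59.
ΔP = [f·L/D + ΣK]·(ρV²/2) = [0.01985·25.6/0.0221 + 2.59]·(996·2.633²/2) = [22.99 + 2.59]·3452 = 8.833e+04 Pa.
ΔP = 8.833e+04 Pa = 88.3 kPa.

ΔP ≈ 88.3 kPa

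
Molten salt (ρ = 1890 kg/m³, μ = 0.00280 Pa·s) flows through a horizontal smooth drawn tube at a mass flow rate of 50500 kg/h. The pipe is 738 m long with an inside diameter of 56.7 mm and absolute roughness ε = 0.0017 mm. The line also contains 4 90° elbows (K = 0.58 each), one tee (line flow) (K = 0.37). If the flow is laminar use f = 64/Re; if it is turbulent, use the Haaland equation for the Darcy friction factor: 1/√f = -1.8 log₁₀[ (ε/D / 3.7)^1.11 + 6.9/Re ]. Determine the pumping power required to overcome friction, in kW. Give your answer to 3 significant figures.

ṁ = 50500 kg/h = 50500/3600 = 14.03 kg/s.
A = πD²/4 = π(0.0567)²/4 = 0.002525 m²; mean velocity V = ṁ/(ρA) = 14.03/(1890 · 0.002525) = 2.939 m/s.
Reynolds number Re = ρVD/μ = 1890 · 2.939 · 0.0567 / 0.0028 = 1.125e+05.
Re > 4000 → turbulent. Relative roughness ε/D = 1.7e-06/0.0567 = 3e-05. Haaland: 1/√f = -1.8 log₁₀[(3e-05/3.7)^1.11 + 6.9/1.125e+05] = -1.8 log₁₀[2.23e-06 + 6.13e-05] = 7.554, so f = 0.01752.
Total minor-loss coefficient ΣK = 4·0.58 + 1·0.37 = 2.69.
ΔP = [f·L/D + ΣK]·(ρV²/2) = [0.01752·738/0.0567 + 2.69]·(1890·2.939²/2) = [228.1 + 2.69]·8165 = 1.884e+06 Pa.
Q = ṁ/ρ = 14.03/1890 = 0.007422 m³/s.
Pumping power P = QΔP = 0.007422·1.884e+06 = 13990 W = 14.0 kW.

P ≈ 14.0 kW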